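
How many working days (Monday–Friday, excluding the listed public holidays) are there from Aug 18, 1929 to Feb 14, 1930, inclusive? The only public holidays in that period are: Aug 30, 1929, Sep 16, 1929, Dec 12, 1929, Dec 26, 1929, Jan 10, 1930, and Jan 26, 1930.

Aug 18, 1929 is a Sunday.
The range spans 181 days (inclusive of both endpoints).
181 = 7 × 25 + 6, so there are 25 full weeks plus 6 extra days.
Each full week contributes 5 weekdays (Mon–Fri): 25 × 5 = 125.
The 6 extra days are Sun, Mon, Tue, Wed, Thu, Fri — 5 of them qualify.
Total: 125 + 5 = 130.
Holidays: Aug 30, 1929 (Fri); Sep 16, 1929 (Mon); Dec 12, 1929 (Thu); Dec 26, 1929 (Thu); Jan 10, 1930 (Fri); Jan 26, 1930 (Sun).
5 of the 6 holidays fall on weekdays; the rest are weekends and were already excluded.
Business days: 130 − 5 = 125.

125 working days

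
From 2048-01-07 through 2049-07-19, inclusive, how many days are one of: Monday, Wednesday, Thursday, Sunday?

320

2048-01-07 is a Tuesday.
That's 560 days from start to end, counting both.
560 = 7 × 80, so the span is exactly 80 full weeks.
Each full week contributes 4 days from the set (Mon, Wed, Thu, Sun): 80 × 4 = 320.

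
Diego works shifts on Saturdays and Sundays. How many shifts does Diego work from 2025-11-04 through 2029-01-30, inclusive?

338

2025-11-04 is a Tuesday.
From 2025-11-04 to 2029-01-30 is 1184 days inclusive.
1184 = 7 × 169 + 1, so there are 169 full weeks plus 1 extra day.
Each full week contributes 2 days from the set (Sat, Sun): 169 × 2 = 338.
The 1 extra day is Tuesday — none qualify.
Total: 338 + 0 = 338.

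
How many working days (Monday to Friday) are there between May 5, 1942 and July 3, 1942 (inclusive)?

May 5, 1942 is a Tuesday.
That's 60 days from start to end, counting both.
60 = 7 × 8 + 4, so there are 8 full weeks plus 4 extra days.
Each full week contributes 5 weekdays (Mon–Fri): 8 × 5 = 40.
The 4 extra days are Tue, Wed, Thu, Fri — 4 of them qualify.
Total: 40 + 4 = 44.

44 weekdays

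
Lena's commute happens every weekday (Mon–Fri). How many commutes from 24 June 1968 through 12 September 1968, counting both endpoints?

59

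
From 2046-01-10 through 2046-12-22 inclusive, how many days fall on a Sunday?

2046-01-10 is a Wednesday.
From 2046-01-10 to 2046-12-22 is 347 days inclusive.
347 = 7 × 49 + 4, so there are 49 full weeks plus 4 extra days.
Each full week contributes one Sunday: 49 so far.
The 4 extra days are Wed, Thu, Fri, Sat — none qualify.
Total: 49 + 0 = 49.

49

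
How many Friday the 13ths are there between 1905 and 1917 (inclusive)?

Friday-the-13ths by year:
1905: Jan, Oct
1906: Apr, Jul
1907: Sep, Dec
1908: Mar, Nov
1909: Aug
1910: May
1911: Jan, Oct
1912: Sep, Dec
1913: Jun
1914: Feb, Mar, Nov
1915: Aug
1916: Oct
1917: Apr, Jul

22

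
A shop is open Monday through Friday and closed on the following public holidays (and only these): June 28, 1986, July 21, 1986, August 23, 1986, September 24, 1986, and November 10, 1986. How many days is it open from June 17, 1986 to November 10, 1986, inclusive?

June 17, 1986 is a Tuesday.
The range spans 147 days (inclusive of both endpoints).
147 = 7 × 21, so the span is exactly 21 full weeks.
Each full week contributes 5 weekdays (Mon–Fri): 21 × 5 = 105.
Holidays: June 28, 1986 (Sat); July 21, 1986 (Mon); August 23, 1986 (Sat); September 24, 1986 (Wed); November 10, 1986 (Mon).
3 of the 5 holidays fall on weekdays; the rest are weekends and were already excluded.
Business days: 105 − 3 = 102.

102 business days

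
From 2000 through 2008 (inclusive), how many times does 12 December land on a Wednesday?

2

Day of week of December 12 in each year:
2000: Tue, 2001: Wed ✓, 2002: Thu, 2003: Fri, 2004: Sun, 2005: Mon, 2006: Tue, 2007: Wed ✓, 2008: Fri
Wednesdays: 2001, 2007.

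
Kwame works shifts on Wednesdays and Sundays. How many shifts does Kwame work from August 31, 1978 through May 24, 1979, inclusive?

August 31, 1978 is a Thursday.
The range spans 267 days (inclusive of both endpoints).
267 = 7 × 38 + 1, so there are 38 full weeks plus 1 extra day.
Each full week contributes 2 days from the set (Wed, Sun): 38 × 2 = 76.
The 1 extra day is Thu — none qualify.
Total: 76 + 0 = 76.

76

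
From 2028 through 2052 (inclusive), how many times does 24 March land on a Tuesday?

3

Day of week of March 24 in each year:
2028: Fri, 2029: Sat, 2030: Sun, 2031: Mon, 2032: Wed, 2033: Thu, 2034: Fri, 2035: Sat, 2036: Mon, 2037: Tue ✓, 2038: Wed, 2039: Thu, 2040: Sat, 2041: Sun, 2042: Mon, 2043: Tue ✓, 2044: Thu, 2045: Fri, 2046: Sat, 2047: Sun, 2048: Tue ✓, 2049: Wed, 2050: Thu, 2051: Fri, 2052: Sun
Tuesdays: 2037, 2043, 2048.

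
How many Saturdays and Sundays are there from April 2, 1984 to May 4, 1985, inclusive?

113

April 2, 1984 is a Monday.
That's 398 days from start to end, counting both.
398 = 7 × 56 + 6, so there are 56 full weeks plus 6 extra days.
Each full week contributes 2 weekend days (Sat, Sun): 56 × 2 = 112.
The 6 extra days are Monday, Tuesday, Wednesday, Thursday, Friday, Saturday — 1 of them qualifies.
Total: 112 + 1 = 113.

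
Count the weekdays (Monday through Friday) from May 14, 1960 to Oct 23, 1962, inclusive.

May 14, 1960 is a Saturday.
From May 14, 1960 to Oct 23, 1962 is 893 days inclusive.
893 = 7 × 127 + 4, so there are 127 full weeks plus 4 extra days.
Each full week contributes 5 weekdays (Mon–Fri): 127 × 5 = 635.
The 4 extra days are Sat, Sun, Mon, Tue — 2 of them qualify.
Total: 635 + 2 = 637.

637 weekdays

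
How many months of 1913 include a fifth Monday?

A month has five Mondays exactly when Monday falls within its first (length − 28) days.
Jan: 31 days, starts Wed → 5 of Wed, Thu, Fri
Feb: 28 days, starts Sat → 5 of (none)
Mar: 31 days, starts Sat → 5 of Sat, Sun, Mon ✓
Apr: 30 days, starts Tue → 5 of Tue, Wed
May: 31 days, starts Thu → 5 of Thu, Fri, Sat
Jun: 30 days, starts Sun → 5 of Sun, Mon ✓
Jul: 31 days, starts Tue → 5 of Tue, Wed, Thu
Aug: 31 days, starts Fri → 5 of Fri, Sat, Sun
Sep: 30 days, starts Mon → 5 of Mon, Tue ✓
Oct: 31 days, starts Wed → 5 of Wed, Thu, Fri
Nov: 30 days, starts Sat → 5 of Sat, Sun
Dec: 31 days, starts Mon → 5 of Mon, Tue, Wed ✓
Months with five Mondays: Mar, Jun, Sep, Dec.

4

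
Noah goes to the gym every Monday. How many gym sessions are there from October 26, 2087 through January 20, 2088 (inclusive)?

13 Mondays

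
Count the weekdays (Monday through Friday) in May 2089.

May 1, 2089 is a Sunday.
From May 1, 2089 to May 31, 2089 is 31 days inclusive.
31 = 7 × 4 + 3, so there are 4 full weeks plus 3 extra days.
Each full week contributes 5 weekdays (Mon–Fri): 4 × 5 = 20.
The 3 extra days are Sunday, Monday, Tuesday — 2 of them qualify.
Total: 20 + 2 = 22.

22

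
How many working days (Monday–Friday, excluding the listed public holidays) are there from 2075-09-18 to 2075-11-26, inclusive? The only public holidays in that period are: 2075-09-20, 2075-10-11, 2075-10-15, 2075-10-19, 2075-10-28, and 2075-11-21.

2075-09-18 is a Wednesday.
That's 70 days from start to end, counting both.
70 = 7 × 10, so the span is exactly 10 full weeks.
Each full week contributes 5 weekdays (Mon–Fri): 10 × 5 = 50.
Total: 50.
Holidays: 2075-09-20 (Fri); 2075-10-11 (Fri); 2075-10-15 (Tue); 2075-10-19 (Sat); 2075-10-28 (Mon); 2075-11-21 (Thu).
5 of the 6 holidays fall on weekdays; the rest are weekends and were already excluded.
Business days: 50 − 5 = 45.

45 working days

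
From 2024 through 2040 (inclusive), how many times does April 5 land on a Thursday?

Day of week of April 5 in each year:
2024: Fri, 2025: Sat, 2026: Sun, 2027: Mon, 2028: Wed, 2029: Thu ✓, 2030: Fri, 2031: Sat, 2032: Mon, 2033: Tue, 2034: Wed, 2035: Thu ✓, 2036: Sat, 2037: Sun, 2038: Mon, 2039: Tue, 2040: Thu ✓
Thursdays: 2029, 2035, 2040.

3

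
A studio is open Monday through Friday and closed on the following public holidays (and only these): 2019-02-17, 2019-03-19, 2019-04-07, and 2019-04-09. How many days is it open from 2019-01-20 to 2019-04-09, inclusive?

2019-01-20 is a Sunday.
From 2019-01-20 to 2019-04-09 is 80 days inclusive.
80 = 7 × 11 + 3, so there are 11 full weeks plus 3 extra days.
Each full week contributes 5 weekdays (Mon–Fri): 11 × 5 = 55.
The 3 extra days are Sunday, Monday, Tuesday — 2 of them qualify.
Total: 55 + 2 = 57.
Holidays: 2019-02-17 (Sun); 2019-03-19 (Tue); 2019-04-07 (Sun); 2019-04-09 (Tue).
2 of the 4 holidays fall on weekdays; the rest are weekends and were already excluded.
Business days: 57 − 2 = 55.

55 business days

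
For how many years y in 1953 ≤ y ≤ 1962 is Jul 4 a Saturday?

Day of week of July 4 in each year:
1953: Sat ✓, 1954: Sun, 1955: Mon, 1956: Wed, 1957: Thu, 1958: Fri, 1959: Sat ✓, 1960: Mon, 1961: Tue, 1962: Wed
Saturdays: 1953, 1959.

2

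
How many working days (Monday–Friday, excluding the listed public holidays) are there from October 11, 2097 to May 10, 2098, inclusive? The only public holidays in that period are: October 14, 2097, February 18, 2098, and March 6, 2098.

148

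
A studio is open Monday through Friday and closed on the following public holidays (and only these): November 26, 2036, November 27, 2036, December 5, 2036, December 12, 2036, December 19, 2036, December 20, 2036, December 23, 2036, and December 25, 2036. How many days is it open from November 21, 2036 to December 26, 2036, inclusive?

19 business days

November 21, 2036 is a Friday.
The range spans 36 days (inclusive of both endpoints).
36 = 7 × 5 + 1, so there are 5 full weeks plus 1 extra day.
Each full week contributes 5 weekdays (Mon–Fri): 5 × 5 = 25.
The 1 extra day is Friday — 1 of them qualifies.
Total: 25 + 1 = 26.
Holidays: November 26, 2036 (Wed); November 27, 2036 (Thu); December 5, 2036 (Fri); December 12, 2036 (Fri); December 19, 2036 (Fri); December 20, 2036 (Sat); December 23, 2036 (Tue); December 25, 2036 (Thu).
7 of the 8 holidays fall on weekdays; the rest are weekends and were already excluded.
Business days: 26 − 7 = 19.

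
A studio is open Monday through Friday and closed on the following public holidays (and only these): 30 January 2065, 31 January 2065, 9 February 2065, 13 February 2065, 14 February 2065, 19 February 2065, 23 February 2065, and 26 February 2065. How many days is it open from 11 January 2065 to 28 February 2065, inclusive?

29 business days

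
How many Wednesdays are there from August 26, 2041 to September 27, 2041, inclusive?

5

August 26, 2041 is a Monday.
From August 26, 2041 to September 27, 2041 is 33 days inclusive.
33 = 7 × 4 + 5, so there are 4 full weeks plus 5 extra days.
Each full week contributes one Wednesday: 4 so far.
The 5 extra days are Monday, Tuesday, Wednesday, Thursday, Friday — 1 of them qualifies.
Total: 4 + 1 = 5.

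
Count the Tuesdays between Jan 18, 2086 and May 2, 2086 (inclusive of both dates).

15

Jan 18, 2086 is a Friday.
That's 105 days from start to end, counting both.
105 = 7 × 15, so the span is exactly 15 full weeks.
Each full week contributes one Tuesday: 15 so far.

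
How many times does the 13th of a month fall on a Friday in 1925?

The 13th falls on a Friday when the month's 13th has weekday Fri.
Jan 13 is Tue; Feb 13 is Fri ✓; Mar 13 is Fri ✓; Apr 13 is Mon; May 13 is Wed; Jun 13 is Sat; Jul 13 is Mon; Aug 13 is Thu; Sep 13 is Sun; Oct 13 is Tue; Nov 13 is Fri ✓; Dec 13 is Sun.
Friday the 13ths: Feb, Mar, Nov.

3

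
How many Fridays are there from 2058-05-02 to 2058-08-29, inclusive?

2058-05-02 is a Thursday.
That's 120 days from start to end, counting both.
120 = 7 × 17 + 1, so there are 17 full weeks plus 1 extra day.
Each full week contributes one Friday: 17 so far.
The 1 extra day is Thu — none qualify.
Total: 17 + 0 = 17.

17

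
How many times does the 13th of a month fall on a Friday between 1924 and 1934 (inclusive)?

20

Friday-the-13ths by year:
1924: Jun
1925: Feb, Mar, Nov
1926: Aug
1927: May
1928: Jan, Apr, Jul
1929: Sep, Dec
1930: Jun
1931: Feb, Mar, Nov
1932: May
1933: Jan, Oct
1934: Apr, Jul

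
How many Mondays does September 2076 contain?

Sep 1, 2076 is a Tuesday.
From Sep 1, 2076 to Sep 30, 2076 is 30 days inclusive.
30 = 7 × 4 + 2, so there are 4 full weeks plus 2 extra days.
Each full week contributes one Monday: 4 so far.
The 2 extra days are Tuesday, Wednesday — none qualify.
Total: 4 + 0 = 4.

4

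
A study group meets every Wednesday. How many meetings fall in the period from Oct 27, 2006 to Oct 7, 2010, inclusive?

Oct 27, 2006 is a Friday.
From Oct 27, 2006 to Oct 7, 2010 is 1442 days inclusive.
1442 = 7 × 206, so the span is exactly 206 full weeks.
Each full week contributes one Wednesday: 206 so far.
Total: 206.

206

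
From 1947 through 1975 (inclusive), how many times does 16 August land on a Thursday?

Day of week of August 16 in each year:
1947: Sat, 1948: Mon, 1949: Tue, 1950: Wed, 1951: Thu ✓, 1952: Sat, 1953: Sun, 1954: Mon, 1955: Tue, 1956: Thu ✓, 1957: Fri, 1958: Sat, 1959: Sun, 1960: Tue, 1961: Wed, 1962: Thu ✓, 1963: Fri, 1964: Sun, 1965: Mon, 1966: Tue, 1967: Wed, 1968: Fri, 1969: Sat, 1970: Sun, 1971: Mon, 1972: Wed, 1973: Thu ✓, 1974: Fri, 1975: Sat
Thursdays: 1951, 1956, 1962, 1973.

4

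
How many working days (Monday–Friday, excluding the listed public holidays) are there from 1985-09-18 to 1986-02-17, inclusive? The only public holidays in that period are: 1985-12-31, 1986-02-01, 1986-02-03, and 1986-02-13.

106

1985-09-18 is a Wednesday.
That's 153 days from start to end, counting both.
153 = 7 × 21 + 6, so there are 21 full weeks plus 6 extra days.
Each full week contributes 5 weekdays (Mon–Fri): 21 × 5 = 105.
The 6 extra days are Wed, Thu, Fri, Sat, Sun, Mon — 4 of them qualify.
Total: 105 + 4 = 109.
Holidays: 1985-12-31 (Tue); 1986-02-01 (Sat); 1986-02-03 (Mon); 1986-02-13 (Thu).
3 of the 4 holidays fall on weekdays; the rest are weekends and were already excluded.
Business days: 109 − 3 = 106.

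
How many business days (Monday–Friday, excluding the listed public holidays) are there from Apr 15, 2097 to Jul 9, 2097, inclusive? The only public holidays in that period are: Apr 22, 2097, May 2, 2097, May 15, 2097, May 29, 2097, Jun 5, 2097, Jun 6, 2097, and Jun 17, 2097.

Apr 15, 2097 is a Monday.
That's 86 days from start to end, counting both.
86 = 7 × 12 + 2, so there are 12 full weeks plus 2 extra days.
Each full week contributes 5 weekdays (Mon–Fri): 12 × 5 = 60.
The 2 extra days are Monday, Tuesday — 2 of them qualify.
Total: 60 + 2 = 62.
Holidays: Apr 22, 2097 (Mon); May 2, 2097 (Thu); May 15, 2097 (Wed); May 29, 2097 (Wed); Jun 5, 2097 (Wed); Jun 6, 2097 (Thu); Jun 17, 2097 (Mon).
All 7 holidays fall on weekdays, so subtract 7.
Business days: 62 − 7 = 55.

55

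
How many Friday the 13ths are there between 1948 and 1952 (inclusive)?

Friday-the-13ths by year:
1948: Feb, Aug
1949: May
1950: Jan, Oct
1951: Apr, Jul
1952: Jun

8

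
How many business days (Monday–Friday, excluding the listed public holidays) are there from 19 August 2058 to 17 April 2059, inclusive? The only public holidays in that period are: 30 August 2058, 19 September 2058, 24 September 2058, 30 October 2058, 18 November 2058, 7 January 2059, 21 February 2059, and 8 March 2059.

19 August 2058 is a Monday.
From 19 August 2058 to 17 April 2059 is 242 days inclusive.
242 = 7 × 34 + 4, so there are 34 full weeks plus 4 extra days.
Each full week contributes 5 weekdays (Mon–Fri): 34 × 5 = 170.
The 4 extra days are Mon, Tue, Wed, Thu — 4 of them qualify.
Total: 170 + 4 = 174.
Holidays: 30 August 2058 (Fri); 19 September 2058 (Thu); 24 September 2058 (Tue); 30 October 2058 (Wed); 18 November 2058 (Mon); 7 January 2059 (Tue); 21 February 2059 (Fri); 8 March 2059 (Sat).
7 of the 8 holidays fall on weekdays; the rest are weekends and were already excluded.
Business days: 174 − 7 = 167.

167 business days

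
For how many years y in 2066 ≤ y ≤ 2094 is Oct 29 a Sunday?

Day of week of October 29 in each year:
2066: Fri, 2067: Sat, 2068: Mon, 2069: Tue, 2070: Wed, 2071: Thu, 2072: Sat, 2073: Sun ✓, 2074: Mon, 2075: Tue, 2076: Thu, 2077: Fri, 2078: Sat, 2079: Sun ✓, 2080: Tue, 2081: Wed, 2082: Thu, 2083: Fri, 2084: Sun ✓, 2085: Mon, 2086: Tue, 2087: Wed, 2088: Fri, 2089: Sat, 2090: Sun ✓, 2091: Mon, 2092: Wed, 2093: Thu, 2094: Fri
Sundays: 2073, 2079, 2084, 2090.

4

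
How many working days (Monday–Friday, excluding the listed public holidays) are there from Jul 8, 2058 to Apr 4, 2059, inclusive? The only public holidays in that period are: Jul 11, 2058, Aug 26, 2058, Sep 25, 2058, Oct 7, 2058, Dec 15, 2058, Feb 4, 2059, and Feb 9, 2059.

190

Jul 8, 2058 is a Monday.
The range spans 271 days (inclusive of both endpoints).
271 = 7 × 38 + 5, so there are 38 full weeks plus 5 extra days.
Each full week contributes 5 weekdays (Mon–Fri): 38 × 5 = 190.
The 5 extra days are Mon, Tue, Wed, Thu, Fri — 5 of them qualify.
Total: 190 + 5 = 195.
Holidays: Jul 11, 2058 (Thu); Aug 26, 2058 (Mon); Sep 25, 2058 (Wed); Oct 7, 2058 (Mon); Dec 15, 2058 (Sun); Feb 4, 2059 (Tue); Feb 9, 2059 (Sun).
5 of the 7 holidays fall on weekdays; the rest are weekends and were already excluded.
Business days: 195 − 5 = 190.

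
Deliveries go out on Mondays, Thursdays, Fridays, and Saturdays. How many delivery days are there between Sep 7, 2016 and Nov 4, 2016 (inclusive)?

Sep 7, 2016 is a Wednesday.
The range spans 59 days (inclusive of both endpoints).
59 = 7 × 8 + 3, so there are 8 full weeks plus 3 extra days.
Each full week contributes 4 days from the set (Mon, Thu, Fri, Sat): 8 × 4 = 32.
The 3 extra days are Wed, Thu, Fri — 2 of them qualify.
Total: 32 + 2 = 34.

34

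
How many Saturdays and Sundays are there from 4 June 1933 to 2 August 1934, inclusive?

4 June 1933 is a Sunday.
That's 425 days from start to end, counting both.
425 = 7 × 60 + 5, so there are 60 full weeks plus 5 extra days.
Each full week contributes 2 weekend days (Sat, Sun): 60 × 2 = 120.
The 5 extra days are Sunday, Monday, Tuesday, Wednesday, Thursday — 1 of them qualifies.
Total: 120 + 1 = 121.

121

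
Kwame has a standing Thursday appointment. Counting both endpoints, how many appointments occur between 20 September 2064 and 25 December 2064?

14 Thursdays

20 September 2064 is a Saturday.
The range spans 97 days (inclusive of both endpoints).
97 = 7 × 13 + 6, so there are 13 full weeks plus 6 extra days.
Each full week contributes one Thursday: 13 so far.
The 6 extra days are Sat, Sun, Mon, Tue, Wed, Thu — 1 of them qualifies.
Total: 13 + 1 = 14.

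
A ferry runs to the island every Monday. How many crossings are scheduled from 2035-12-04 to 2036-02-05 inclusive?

9

2035-12-04 is a Tuesday.
From 2035-12-04 to 2036-02-05 is 64 days inclusive.
64 = 7 × 9 + 1, so there are 9 full weeks plus 1 extra day.
Each full week contributes one Monday: 9 so far.
The 1 extra day is Tuesday — none qualify.
Total: 9 + 0 = 9.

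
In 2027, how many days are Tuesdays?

1 January 2027 is a Friday.
That's 365 days from start to end, counting both.
365 = 7 × 52 + 1, so there are 52 full weeks plus 1 extra day.
Each full week contributes one Tuesday: 52 so far.
The 1 extra day is Friday — none qualify.
Total: 52 + 0 = 52.

52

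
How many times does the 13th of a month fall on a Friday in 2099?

3

The 13th falls on a Friday when the month's 13th has weekday Fri.
Jan 13 is Tue; Feb 13 is Fri ✓; Mar 13 is Fri ✓; Apr 13 is Mon; May 13 is Wed; Jun 13 is Sat; Jul 13 is Mon; Aug 13 is Thu; Sep 13 is Sun; Oct 13 is Tue; Nov 13 is Fri ✓; Dec 13 is Sun.
Friday the 13ths: Feb, Mar, Nov.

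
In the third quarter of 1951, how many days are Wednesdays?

13

1 July 1951 is a Sunday.
That's 92 days from start to end, counting both.
92 = 7 × 13 + 1, so there are 13 full weeks plus 1 extra day.
Each full week contributes one Wednesday: 13 so far.
The 1 extra day is Sun — none qualify.
Total: 13 + 0 = 13.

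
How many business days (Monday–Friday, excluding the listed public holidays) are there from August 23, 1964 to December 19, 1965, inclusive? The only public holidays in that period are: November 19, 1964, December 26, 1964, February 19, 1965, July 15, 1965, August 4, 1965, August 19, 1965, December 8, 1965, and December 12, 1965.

339

August 23, 1964 is a Sunday.
That's 484 days from start to end, counting both.
484 = 7 × 69 + 1, so there are 69 full weeks plus 1 extra day.
Each full week contributes 5 weekdays (Mon–Fri): 69 × 5 = 345.
The 1 extra day is Sunday — none qualify.
Total: 345 + 0 = 345.
Holidays: November 19, 1964 (Thu); December 26, 1964 (Sat); February 19, 1965 (Fri); July 15, 1965 (Thu); August 4, 1965 (Wed); August 19, 1965 (Thu); December 8, 1965 (Wed); December 12, 1965 (Sun).
6 of the 8 holidays fall on weekdays; the rest are weekends and were already excluded.
Business days: 345 − 6 = 339.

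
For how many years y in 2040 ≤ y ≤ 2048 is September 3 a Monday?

Day of week of September 3 in each year:
2040: Mon ✓, 2041: Tue, 2042: Wed, 2043: Thu, 2044: Sat, 2045: Sun, 2046: Mon ✓, 2047: Tue, 2048: Thu
Mondays: 2040, 2046.

2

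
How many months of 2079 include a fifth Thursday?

4

A month has five Thursdays exactly when Thursday falls within its first (length − 28) days.
Jan: 31 days, starts Sun → 5 of Sun, Mon, Tue
Feb: 28 days, starts Wed → 5 of (none)
Mar: 31 days, starts Wed → 5 of Wed, Thu, Fri ✓
Apr: 30 days, starts Sat → 5 of Sat, Sun
May: 31 days, starts Mon → 5 of Mon, Tue, Wed
Jun: 30 days, starts Thu → 5 of Thu, Fri ✓
Jul: 31 days, starts Sat → 5 of Sat, Sun, Mon
Aug: 31 days, starts Tue → 5 of Tue, Wed, Thu ✓
Sep: 30 days, starts Fri → 5 of Fri, Sat
Oct: 31 days, starts Sun → 5 of Sun, Mon, Tue
Nov: 30 days, starts Wed → 5 of Wed, Thu ✓
Dec: 31 days, starts Fri → 5 of Fri, Sat, Sun
Months with five Thursdays: Mar, Jun, Aug, Nov.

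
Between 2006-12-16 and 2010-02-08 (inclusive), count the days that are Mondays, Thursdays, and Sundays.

2006-12-16 is a Saturday.
From 2006-12-16 to 2010-02-08 is 1151 days inclusive.
1151 = 7 × 164 + 3, so there are 164 full weeks plus 3 extra days.
Each full week contributes 3 days from the set (Mon, Thu, Sun): 164 × 3 = 492.
The 3 extra days are Saturday, Sunday, Monday — 2 of them qualify.
Total: 492 + 2 = 494.

494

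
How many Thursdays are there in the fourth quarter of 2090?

13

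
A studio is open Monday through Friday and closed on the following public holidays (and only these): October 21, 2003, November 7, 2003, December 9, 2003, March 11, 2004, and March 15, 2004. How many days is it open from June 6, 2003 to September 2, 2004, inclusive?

320 business days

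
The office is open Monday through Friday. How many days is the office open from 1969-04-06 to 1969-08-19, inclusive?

1969-04-06 is a Sunday.
That's 136 days from start to end, counting both.
136 = 7 × 19 + 3, so there are 19 full weeks plus 3 extra days.
Each full week contributes 5 weekdays (Mon–Fri): 19 × 5 = 95.
The 3 extra days are Sun, Mon, Tue — 2 of them qualify.
Total: 95 + 2 = 97.

97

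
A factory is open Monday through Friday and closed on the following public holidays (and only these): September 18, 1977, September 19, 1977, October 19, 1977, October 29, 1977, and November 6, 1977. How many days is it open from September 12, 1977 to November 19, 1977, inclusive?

48

September 12, 1977 is a Monday.
The range spans 69 days (inclusive of both endpoints).
69 = 7 × 9 + 6, so there are 9 full weeks plus 6 extra days.
Each full week contributes 5 weekdays (Mon–Fri): 9 × 5 = 45.
The 6 extra days are Monday, Tuesday, Wednesday, Thursday, Friday, Saturday — 5 of them qualify.
Total: 45 + 5 = 50.
Holidays: September 18, 1977 (Sun); September 19, 1977 (Mon); October 19, 1977 (Wed); October 29, 1977 (Sat); November 6, 1977 (Sun).
2 of the 5 holidays fall on weekdays; the rest are weekends and were already excluded.
Business days: 50 − 2 = 48.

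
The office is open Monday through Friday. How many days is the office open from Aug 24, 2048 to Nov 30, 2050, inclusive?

593

Aug 24, 2048 is a Monday.
That's 829 days from start to end, counting both.
829 = 7 × 118 + 3, so there are 118 full weeks plus 3 extra days.
Each full week contributes 5 weekdays (Mon–Fri): 118 × 5 = 590.
The 3 extra days are Mon, Tue, Wed — 3 of them qualify.
Total: 590 + 3 = 593.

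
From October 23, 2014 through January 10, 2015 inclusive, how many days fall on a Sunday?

11

October 23, 2014 is a Thursday.
That's 80 days from start to end, counting both.
80 = 7 × 11 + 3, so there are 11 full weeks plus 3 extra days.
Each full week contributes one Sunday: 11 so far.
The 3 extra days are Thursday, Friday, Saturday — none qualify.
Total: 11 + 0 = 11.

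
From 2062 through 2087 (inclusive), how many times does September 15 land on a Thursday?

Day of week of September 15 in each year:
2062: Fri, 2063: Sat, 2064: Mon, 2065: Tue, 2066: Wed, 2067: Thu ✓, 2068: Sat, 2069: Sun, 2070: Mon, 2071: Tue, 2072: Thu ✓, 2073: Fri, 2074: Sat, 2075: Sun, 2076: Tue, 2077: Wed, 2078: Thu ✓, 2079: Fri, 2080: Sun, 2081: Mon, 2082: Tue, 2083: Wed, 2084: Fri, 2085: Sat, 2086: Sun, 2087: Mon
Thursdays: 2067, 2072, 2078.

3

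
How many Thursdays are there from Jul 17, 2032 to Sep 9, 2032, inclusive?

8 Thursdays

Jul 17, 2032 is a Saturday.
That's 55 days from start to end, counting both.
55 = 7 × 7 + 6, so there are 7 full weeks plus 6 extra days.
Each full week contributes one Thursday: 7 so far.
The 6 extra days are Sat, Sun, Mon, Tue, Wed, Thu — 1 of them qualifies.
Total: 7 + 1 = 8.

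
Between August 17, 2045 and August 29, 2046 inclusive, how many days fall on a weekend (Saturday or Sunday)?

108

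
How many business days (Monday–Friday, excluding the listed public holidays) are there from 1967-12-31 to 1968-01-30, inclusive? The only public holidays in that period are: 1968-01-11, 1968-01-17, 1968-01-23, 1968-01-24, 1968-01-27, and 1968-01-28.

1967-12-31 is a Sunday.
That's 31 days from start to end, counting both.
31 = 7 × 4 + 3, so there are 4 full weeks plus 3 extra days.
Each full week contributes 5 weekdays (Mon–Fri): 4 × 5 = 20.
The 3 extra days are Sunday, Monday, Tuesday — 2 of them qualify.
Total: 20 + 2 = 22.
Holidays: 1968-01-11 (Thu); 1968-01-17 (Wed); 1968-01-23 (Tue); 1968-01-24 (Wed); 1968-01-27 (Sat); 1968-01-28 (Sun).
4 of the 6 holidays fall on weekdays; the rest are weekends and were already excluded.
Business days: 22 − 4 = 18.

18 business days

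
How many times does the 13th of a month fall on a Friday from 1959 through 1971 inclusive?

Friday-the-13ths by year:
1959: Feb, Mar, Nov
1960: May
1961: Jan, Oct
1962: Apr, Jul
1963: Sep, Dec
1964: Mar, Nov
1965: Aug
1966: May
1967: Jan, Oct
1968: Sep, Dec
1969: Jun
1970: Feb, Mar, Nov
1971: Aug

23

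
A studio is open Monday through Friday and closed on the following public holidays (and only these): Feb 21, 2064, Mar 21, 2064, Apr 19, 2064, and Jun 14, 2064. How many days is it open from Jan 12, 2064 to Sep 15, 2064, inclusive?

174 working days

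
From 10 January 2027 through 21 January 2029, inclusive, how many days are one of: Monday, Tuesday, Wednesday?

318

10 January 2027 is a Sunday.
The range spans 743 days (inclusive of both endpoints).
743 = 7 × 106 + 1, so there are 106 full weeks plus 1 extra day.
Each full week contributes 3 days from the set (Mon, Tue, Wed): 106 × 3 = 318.
The 1 extra day is Sun — none qualify.
Total: 318 + 0 = 318.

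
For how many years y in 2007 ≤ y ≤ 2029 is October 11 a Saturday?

3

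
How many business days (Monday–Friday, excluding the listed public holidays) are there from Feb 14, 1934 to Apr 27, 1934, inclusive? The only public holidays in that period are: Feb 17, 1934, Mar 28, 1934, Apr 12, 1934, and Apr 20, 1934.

Feb 14, 1934 is a Wednesday.
From Feb 14, 1934 to Apr 27, 1934 is 73 days inclusive.
73 = 7 × 10 + 3, so there are 10 full weeks plus 3 extra days.
Each full week contributes 5 weekdays (Mon–Fri): 10 × 5 = 50.
The 3 extra days are Wednesday, Thursday, Friday — 3 of them qualify.
Total: 50 + 3 = 53.
Holidays: Feb 17, 1934 (Sat); Mar 28, 1934 (Wed); Apr 12, 1934 (Thu); Apr 20, 1934 (Fri).
3 of the 4 holidays fall on weekdays; the rest are weekends and were already excluded.
Business days: 53 − 3 = 50.

50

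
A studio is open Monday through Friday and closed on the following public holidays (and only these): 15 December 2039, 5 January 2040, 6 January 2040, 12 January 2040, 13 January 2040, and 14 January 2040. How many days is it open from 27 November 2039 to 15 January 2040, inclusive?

30

27 November 2039 is a Sunday.
The range spans 50 days (inclusive of both endpoints).
50 = 7 × 7 + 1, so there are 7 full weeks plus 1 extra day.
Each full week contributes 5 weekdays (Mon–Fri): 7 × 5 = 35.
The 1 extra day is Sun — none qualify.
Total: 35 + 0 = 35.
Holidays: 15 December 2039 (Thu); 5 January 2040 (Thu); 6 January 2040 (Fri); 12 January 2040 (Thu); 13 January 2040 (Fri); 14 January 2040 (Sat).
5 of the 6 holidays fall on weekdays; the rest are weekends and were already excluded.
Business days: 35 − 5 = 30.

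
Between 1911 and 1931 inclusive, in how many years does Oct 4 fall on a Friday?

Day of week of October 4 in each year:
1911: Wed, 1912: Fri ✓, 1913: Sat, 1914: Sun, 1915: Mon, 1916: Wed, 1917: Thu, 1918: Fri ✓, 1919: Sat, 1920: Mon, 1921: Tue, 1922: Wed, 1923: Thu, 1924: Sat, 1925: Sun, 1926: Mon, 1927: Tue, 1928: Thu, 1929: Fri ✓, 1930: Sat, 1931: Sun
Fridays: 1912, 1918, 1929.

3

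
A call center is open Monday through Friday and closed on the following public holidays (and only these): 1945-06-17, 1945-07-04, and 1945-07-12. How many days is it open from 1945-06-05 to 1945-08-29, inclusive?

60

1945-06-05 is a Tuesday.
That's 86 days from start to end, counting both.
86 = 7 × 12 + 2, so there are 12 full weeks plus 2 extra days.
Each full week contributes 5 weekdays (Mon–Fri): 12 × 5 = 60.
The 2 extra days are Tue, Wed — 2 of them qualify.
Total: 60 + 2 = 62.
Holidays: 1945-06-17 (Sun); 1945-07-04 (Wed); 1945-07-12 (Thu).
2 of the 3 holidays fall on weekdays; the rest are weekends and were already excluded.
Business days: 62 − 2 = 60.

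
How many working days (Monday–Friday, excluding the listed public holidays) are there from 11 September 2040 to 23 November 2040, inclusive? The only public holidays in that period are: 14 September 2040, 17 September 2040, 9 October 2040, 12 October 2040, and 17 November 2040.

50

11 September 2040 is a Tuesday.
The range spans 74 days (inclusive of both endpoints).
74 = 7 × 10 + 4, so there are 10 full weeks plus 4 extra days.
Each full week contributes 5 weekdays (Mon–Fri): 10 × 5 = 50.
The 4 extra days are Tuesday, Wednesday, Thursday, Friday — 4 of them qualify.
Total: 50 + 4 = 54.
Holidays: 14 September 2040 (Fri); 17 September 2040 (Mon); 9 October 2040 (Tue); 12 October 2040 (Fri); 17 November 2040 (Sat).
4 of the 5 holidays fall on weekdays; the rest are weekends and were already excluded.
Business days: 54 − 4 = 50.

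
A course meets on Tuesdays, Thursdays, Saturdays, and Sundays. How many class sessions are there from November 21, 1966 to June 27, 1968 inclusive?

November 21, 1966 is a Monday.
That's 585 days from start to end, counting both.
585 = 7 × 83 + 4, so there are 83 full weeks plus 4 extra days.
Each full week contributes 4 days from the set (Tue, Thu, Sat, Sun): 83 × 4 = 332.
The 4 extra days are Mon, Tue, Wed, Thu — 2 of them qualify.
Total: 332 + 2 = 334.

334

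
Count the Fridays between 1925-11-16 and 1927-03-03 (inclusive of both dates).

1925-11-16 is a Monday.
That's 473 days from start to end, counting both.
473 = 7 × 67 + 4, so there are 67 full weeks plus 4 extra days.
Each full week contributes one Friday: 67 so far.
The 4 extra days are Monday, Tuesday, Wednesday, Thursday — none qualify.
Total: 67 + 0 = 67.

67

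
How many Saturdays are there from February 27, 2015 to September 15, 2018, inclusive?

February 27, 2015 is a Friday.
From February 27, 2015 to September 15, 2018 is 1297 days inclusive.
1297 = 7 × 185 + 2, so there are 185 full weeks plus 2 extra days.
Each full week contributes one Saturday: 185 so far.
The 2 extra days are Fri, Sat — 1 of them qualifies.
Total: 185 + 1 = 186.

186 Saturdays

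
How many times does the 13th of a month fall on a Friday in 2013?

The 13th falls on a Friday when the month's 13th has weekday Fri.
Jan 13 is Sun; Feb 13 is Wed; Mar 13 is Wed; Apr 13 is Sat; May 13 is Mon; Jun 13 is Thu; Jul 13 is Sat; Aug 13 is Tue; Sep 13 is Fri ✓; Oct 13 is Sun; Nov 13 is Wed; Dec 13 is Fri ✓.
Friday the 13ths: Sep, Dec.

2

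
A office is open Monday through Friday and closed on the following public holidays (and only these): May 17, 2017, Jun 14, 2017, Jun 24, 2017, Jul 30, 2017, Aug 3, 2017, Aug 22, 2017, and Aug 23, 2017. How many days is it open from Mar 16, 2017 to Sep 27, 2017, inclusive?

135

Mar 16, 2017 is a Thursday.
That's 196 days from start to end, counting both.
196 = 7 × 28, so the span is exactly 28 full weeks.
Each full week contributes 5 weekdays (Mon–Fri): 28 × 5 = 140.
Holidays: May 17, 2017 (Wed); Jun 14, 2017 (Wed); Jun 24, 2017 (Sat); Jul 30, 2017 (Sun); Aug 3, 2017 (Thu); Aug 22, 2017 (Tue); Aug 23, 2017 (Wed).
5 of the 7 holidays fall on weekdays; the rest are weekends and were already excluded.
Business days: 140 − 5 = 135.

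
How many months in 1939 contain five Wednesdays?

4

A month has five Wednesdays exactly when Wednesday falls within its first (length − 28) days.
Jan: 31 days, starts Sun → 5 of Sun, Mon, Tue
Feb: 28 days, starts Wed → 5 of (none)
Mar: 31 days, starts Wed → 5 of Wed, Thu, Fri ✓
Apr: 30 days, starts Sat → 5 of Sat, Sun
May: 31 days, starts Mon → 5 of Mon, Tue, Wed ✓
Jun: 30 days, starts Thu → 5 of Thu, Fri
Jul: 31 days, starts Sat → 5 of Sat, Sun, Mon
Aug: 31 days, starts Tue → 5 of Tue, Wed, Thu ✓
Sep: 30 days, starts Fri → 5 of Fri, Sat
Oct: 31 days, starts Sun → 5 of Sun, Mon, Tue
Nov: 30 days, starts Wed → 5 of Wed, Thu ✓
Dec: 31 days, starts Fri → 5 of Fri, Sat, Sun
Months with five Wednesdays: Mar, May, Aug, Nov.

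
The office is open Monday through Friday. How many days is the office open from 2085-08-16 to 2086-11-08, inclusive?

2085-08-16 is a Thursday.
From 2085-08-16 to 2086-11-08 is 450 days inclusive.
450 = 7 × 64 + 2, so there are 64 full weeks plus 2 extra days.
Each full week contributes 5 weekdays (Mon–Fri): 64 × 5 = 320.
The 2 extra days are Thu, Fri — 2 of them qualify.
Total: 320 + 2 = 322.

322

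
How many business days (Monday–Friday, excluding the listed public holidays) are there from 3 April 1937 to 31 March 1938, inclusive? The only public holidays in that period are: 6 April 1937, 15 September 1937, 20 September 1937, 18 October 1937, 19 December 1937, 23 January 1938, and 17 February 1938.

254 business days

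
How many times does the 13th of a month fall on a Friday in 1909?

1

The 13th falls on a Friday when the month's 13th has weekday Fri.
Jan 13 is Wed; Feb 13 is Sat; Mar 13 is Sat; Apr 13 is Tue; May 13 is Thu; Jun 13 is Sun; Jul 13 is Tue; Aug 13 is Fri ✓; Sep 13 is Mon; Oct 13 is Wed; Nov 13 is Sat; Dec 13 is Mon.
Friday the 13ths: Aug.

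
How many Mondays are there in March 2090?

4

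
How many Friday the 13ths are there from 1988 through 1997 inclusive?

16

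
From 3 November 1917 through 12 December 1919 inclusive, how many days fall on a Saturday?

110

3 November 1917 is a Saturday.
The range spans 770 days (inclusive of both endpoints).
770 = 7 × 110, so the span is exactly 110 full weeks.
Each full week contributes one Saturday: 110 so far.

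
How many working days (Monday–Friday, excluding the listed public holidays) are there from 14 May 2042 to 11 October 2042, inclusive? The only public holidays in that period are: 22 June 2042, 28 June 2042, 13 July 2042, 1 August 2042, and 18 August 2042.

106

14 May 2042 is a Wednesday.
That's 151 days from start to end, counting both.
151 = 7 × 21 + 4, so there are 21 full weeks plus 4 extra days.
Each full week contributes 5 weekdays (Mon–Fri): 21 × 5 = 105.
The 4 extra days are Wednesday, Thursday, Friday, Saturday — 3 of them qualify.
Total: 105 + 3 = 108.
Holidays: 22 June 2042 (Sun); 28 June 2042 (Sat); 13 July 2042 (Sun); 1 August 2042 (Fri); 18 August 2042 (Mon).
2 of the 5 holidays fall on weekdays; the rest are weekends and were already excluded.
Business days: 108 − 2 = 106.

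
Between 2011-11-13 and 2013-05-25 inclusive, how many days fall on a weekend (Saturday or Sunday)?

2011-11-13 is a Sunday.
The range spans 560 days (inclusive of both endpoints).
560 = 7 × 80, so the span is exactly 80 full weeks.
Each full week contributes 2 weekend days (Sat, Sun): 80 × 2 = 160.

160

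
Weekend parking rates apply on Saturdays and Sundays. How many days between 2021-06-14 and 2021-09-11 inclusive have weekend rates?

25

2021-06-14 is a Monday.
From 2021-06-14 to 2021-09-11 is 90 days inclusive.
90 = 7 × 12 + 6, so there are 12 full weeks plus 6 extra days.
Each full week contributes 2 weekend days (Sat, Sun): 12 × 2 = 24.
The 6 extra days are Monday, Tuesday, Wednesday, Thursday, Friday, Saturday — 1 of them qualifies.
Total: 24 + 1 = 25.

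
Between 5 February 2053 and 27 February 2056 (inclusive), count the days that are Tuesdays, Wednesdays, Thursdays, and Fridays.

639

5 February 2053 is a Wednesday.
From 5 February 2053 to 27 February 2056 is 1118 days inclusive.
1118 = 7 × 159 + 5, so there are 159 full weeks plus 5 extra days.
Each full week contributes 4 days from the set (Tue, Wed, Thu, Fri): 159 × 4 = 636.
The 5 extra days are Wed, Thu, Fri, Sat, Sun — 3 of them qualify.
Total: 636 + 3 = 639.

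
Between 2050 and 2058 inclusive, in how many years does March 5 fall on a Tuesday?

2

Day of week of March 5 in each year:
2050: Sat, 2051: Sun, 2052: Tue ✓, 2053: Wed, 2054: Thu, 2055: Fri, 2056: Sun, 2057: Mon, 2058: Tue ✓
Tuesdays: 2052, 2058.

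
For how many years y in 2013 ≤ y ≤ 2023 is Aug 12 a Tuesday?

Day of week of August 12 in each year:
2013: Mon, 2014: Tue ✓, 2015: Wed, 2016: Fri, 2017: Sat, 2018: Sun, 2019: Mon, 2020: Wed, 2021: Thu, 2022: Fri, 2023: Sat
Tuesdays: 2014.

1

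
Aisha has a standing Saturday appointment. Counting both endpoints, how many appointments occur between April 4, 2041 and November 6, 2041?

April 4, 2041 is a Thursday.
That's 217 days from start to end, counting both.
217 = 7 × 31, so the span is exactly 31 full weeks.
Each full week contributes one Saturday: 31 so far.

31 Saturdays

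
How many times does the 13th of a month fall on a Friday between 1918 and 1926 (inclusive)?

15

Friday-the-13ths by year:
1918: Sep, Dec
1919: Jun
1920: Feb, Aug
1921: May
1922: Jan, Oct
1923: Apr, Jul
1924: Jun
1925: Feb, Mar, Nov
1926: Aug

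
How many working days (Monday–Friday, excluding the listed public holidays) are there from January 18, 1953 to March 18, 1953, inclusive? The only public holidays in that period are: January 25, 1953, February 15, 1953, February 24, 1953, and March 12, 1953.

41

January 18, 1953 is a Sunday.
The range spans 60 days (inclusive of both endpoints).
60 = 7 × 8 + 4, so there are 8 full weeks plus 4 extra days.
Each full week contributes 5 weekdays (Mon–Fri): 8 × 5 = 40.
The 4 extra days are Sunday, Monday, Tuesday, Wednesday — 3 of them qualify.
Total: 40 + 3 = 43.
Holidays: January 25, 1953 (Sun); February 15, 1953 (Sun); February 24, 1953 (Tue); March 12, 1953 (Thu).
2 of the 4 holidays fall on weekdays; the rest are weekends and were already excluded.
Business days: 43 − 2 = 41.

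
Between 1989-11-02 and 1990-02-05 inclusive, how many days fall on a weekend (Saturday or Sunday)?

1989-11-02 is a Thursday.
That's 96 days from start to end, counting both.
96 = 7 × 13 + 5, so there are 13 full weeks plus 5 extra days.
Each full week contributes 2 weekend days (Sat, Sun): 13 × 2 = 26.
The 5 extra days are Thu, Fri, Sat, Sun, Mon — 2 of them qualify.
Total: 26 + 2 = 28.

28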